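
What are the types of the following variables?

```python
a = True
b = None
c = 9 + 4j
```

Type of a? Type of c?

a is bool; c is complex

bool, complex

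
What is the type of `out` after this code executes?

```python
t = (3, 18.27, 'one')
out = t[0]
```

Index 0 of tuple is 3 which is int

int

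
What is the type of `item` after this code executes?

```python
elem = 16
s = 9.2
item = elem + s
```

int + float returns float (16 + 9.2 = 25.2)

float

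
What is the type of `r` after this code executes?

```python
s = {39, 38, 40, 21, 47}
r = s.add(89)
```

set.add() returns None (mutates in place)

NoneType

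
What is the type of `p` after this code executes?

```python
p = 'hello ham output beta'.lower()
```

str.lower() returns str

str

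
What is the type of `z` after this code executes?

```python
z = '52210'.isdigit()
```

str.isdigit() returns bool

bool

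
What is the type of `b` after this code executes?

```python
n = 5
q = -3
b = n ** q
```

int ** negative int returns float

float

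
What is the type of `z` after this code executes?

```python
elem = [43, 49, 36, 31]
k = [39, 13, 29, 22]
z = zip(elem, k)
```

zip() returns a zip iterator object

zip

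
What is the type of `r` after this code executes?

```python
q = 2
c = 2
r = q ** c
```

int ** positive int returns int (2 ** 2 = 4)

int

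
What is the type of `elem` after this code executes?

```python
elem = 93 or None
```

'or' returns first truthy value (93, int)

int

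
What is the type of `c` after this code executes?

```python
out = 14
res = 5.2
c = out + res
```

int + float returns float (14 + 5.2 = 19.2)

float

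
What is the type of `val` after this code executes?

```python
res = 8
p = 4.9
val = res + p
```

int + float returns float (8 + 4.9 = 12.9)

float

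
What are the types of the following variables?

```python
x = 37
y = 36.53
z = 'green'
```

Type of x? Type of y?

x is int; y is float

int, float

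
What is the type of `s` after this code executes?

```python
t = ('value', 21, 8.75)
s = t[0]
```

Index 0 of tuple is 'value' which is str

str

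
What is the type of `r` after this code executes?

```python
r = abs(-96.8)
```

abs() of float returns float

float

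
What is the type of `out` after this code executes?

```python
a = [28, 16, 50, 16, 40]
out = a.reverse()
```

list.reverse() returns None

NoneType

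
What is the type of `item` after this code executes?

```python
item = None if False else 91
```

Ternary: condition is False, else branch (91) taken → int

int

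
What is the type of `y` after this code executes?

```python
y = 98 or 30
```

'or' returns the first truthy value (98, which is int)

int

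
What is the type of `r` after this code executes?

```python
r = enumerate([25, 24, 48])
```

enumerate() returns an enumerate iterator object

enumerate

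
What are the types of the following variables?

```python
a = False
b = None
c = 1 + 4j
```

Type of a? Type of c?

a is bool; c is complex

bool, complex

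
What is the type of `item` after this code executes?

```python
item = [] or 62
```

'or' returns first truthy value (62, which is int)

int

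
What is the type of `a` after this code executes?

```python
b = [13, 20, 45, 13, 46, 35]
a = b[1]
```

Indexing a list of ints returns int (b[1] = 20)

int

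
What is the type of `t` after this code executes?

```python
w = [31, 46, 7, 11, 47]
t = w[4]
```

Indexing a list of ints returns int (w[4] = 47)

int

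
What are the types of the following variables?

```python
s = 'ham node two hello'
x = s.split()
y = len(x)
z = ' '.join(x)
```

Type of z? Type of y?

str.join() returns str; len() returns int

str, int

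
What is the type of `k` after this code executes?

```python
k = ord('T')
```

ord() returns int (Unicode code point)

int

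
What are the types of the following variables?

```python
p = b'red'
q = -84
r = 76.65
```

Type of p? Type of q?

p is bytes; q is int

bytes, int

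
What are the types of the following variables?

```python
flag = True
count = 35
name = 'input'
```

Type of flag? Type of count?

flag is bool; count is int

bool, int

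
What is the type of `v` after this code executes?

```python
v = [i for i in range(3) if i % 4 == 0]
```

A list comprehension [...] produces a list

list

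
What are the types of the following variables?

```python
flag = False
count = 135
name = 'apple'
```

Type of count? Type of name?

count is int; name is str

int, str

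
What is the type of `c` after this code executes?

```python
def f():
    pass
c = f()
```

A function with no return statement returns None

NoneType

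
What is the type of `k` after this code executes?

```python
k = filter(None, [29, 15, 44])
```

filter() returns a filter iterator object

filter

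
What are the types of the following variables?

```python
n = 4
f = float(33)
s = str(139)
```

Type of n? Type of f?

n is int; f is float

int, float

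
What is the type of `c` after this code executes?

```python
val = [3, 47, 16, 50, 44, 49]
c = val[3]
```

Indexing a list of ints returns int (val[3] = 50)

int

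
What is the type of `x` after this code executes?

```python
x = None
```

None has type NoneType

NoneType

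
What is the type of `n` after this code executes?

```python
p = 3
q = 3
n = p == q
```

Equality comparison returns bool

bool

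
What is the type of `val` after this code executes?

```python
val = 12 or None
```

'or' returns first truthy value (12, int)

int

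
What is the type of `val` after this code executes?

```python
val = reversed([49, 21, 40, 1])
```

reversed() on a list returns a list_reverseiterator

list_reverseiterator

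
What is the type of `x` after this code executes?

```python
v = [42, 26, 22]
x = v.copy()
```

list.copy() returns list

list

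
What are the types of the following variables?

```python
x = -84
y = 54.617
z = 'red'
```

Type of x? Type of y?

x is int; y is float

int, float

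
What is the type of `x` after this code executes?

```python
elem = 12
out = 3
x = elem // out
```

int // int returns int (12 // 3 = 4)

int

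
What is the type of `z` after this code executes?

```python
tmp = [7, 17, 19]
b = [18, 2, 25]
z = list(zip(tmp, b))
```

list(zip(...)) returns a list of tuples

list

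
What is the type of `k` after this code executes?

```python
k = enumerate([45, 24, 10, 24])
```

enumerate() returns an enumerate iterator object

enumerate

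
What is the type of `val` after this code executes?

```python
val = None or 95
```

'or' with None returns the other value (95, int)

int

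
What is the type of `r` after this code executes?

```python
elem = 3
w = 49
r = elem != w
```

Comparison operators return bool

bool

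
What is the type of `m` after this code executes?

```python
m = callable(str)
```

callable() returns bool

bool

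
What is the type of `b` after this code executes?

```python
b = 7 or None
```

'or' returns first truthy value (7, int)

int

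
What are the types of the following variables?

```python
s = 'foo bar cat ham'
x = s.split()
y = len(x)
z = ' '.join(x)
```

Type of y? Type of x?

len() returns int; str.split() returns list

int, list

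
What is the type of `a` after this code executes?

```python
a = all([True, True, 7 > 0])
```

all() returns bool

bool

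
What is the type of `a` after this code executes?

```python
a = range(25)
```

range() returns a range object

range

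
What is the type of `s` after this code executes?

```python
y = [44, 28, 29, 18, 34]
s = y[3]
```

Indexing a list of ints returns int (y[3] = 18)

int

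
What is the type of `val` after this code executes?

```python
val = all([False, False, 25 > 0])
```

all() returns bool

bool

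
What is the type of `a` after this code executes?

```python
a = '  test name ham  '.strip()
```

str.strip() returns str

str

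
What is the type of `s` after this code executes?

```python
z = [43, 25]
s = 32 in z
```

'in' operator returns bool

bool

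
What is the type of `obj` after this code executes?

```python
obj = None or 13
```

'or' with None returns the other value (13, int)

int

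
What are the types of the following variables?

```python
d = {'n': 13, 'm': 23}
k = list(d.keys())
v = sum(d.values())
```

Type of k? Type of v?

list(...) returns list; sum of int values returns int

list, int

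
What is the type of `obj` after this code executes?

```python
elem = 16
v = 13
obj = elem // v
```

int // int returns int (16 // 13 = 1)

int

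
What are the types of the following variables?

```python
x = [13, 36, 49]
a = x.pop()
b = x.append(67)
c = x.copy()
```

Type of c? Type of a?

list.copy() returns list; list.pop() returns the element (int)

list, int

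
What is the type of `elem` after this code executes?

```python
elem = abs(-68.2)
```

abs() of float returns float

float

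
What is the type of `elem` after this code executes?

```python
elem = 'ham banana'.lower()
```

str.lower() returns str

str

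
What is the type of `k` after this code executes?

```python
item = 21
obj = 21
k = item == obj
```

Equality comparison returns bool

bool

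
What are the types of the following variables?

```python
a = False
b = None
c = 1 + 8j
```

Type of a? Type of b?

a is bool; b is NoneType

bool, NoneType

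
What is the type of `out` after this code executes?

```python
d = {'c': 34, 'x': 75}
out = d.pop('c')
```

dict.pop() returns the value (int)

int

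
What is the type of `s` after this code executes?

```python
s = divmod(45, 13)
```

divmod() returns a tuple (quotient, remainder)

tuple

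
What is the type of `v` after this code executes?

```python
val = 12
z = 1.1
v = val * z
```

int * float returns float (12 * 1.1 = 13.2)

float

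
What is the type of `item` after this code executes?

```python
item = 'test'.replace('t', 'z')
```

str.replace() returns str

str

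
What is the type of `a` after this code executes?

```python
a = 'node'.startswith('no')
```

str.startswith() returns bool

bool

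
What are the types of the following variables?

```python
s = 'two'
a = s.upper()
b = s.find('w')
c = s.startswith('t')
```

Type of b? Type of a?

str.find() returns int; str.upper() returns str

int, str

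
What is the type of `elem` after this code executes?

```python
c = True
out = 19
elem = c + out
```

bool + int returns int (True is 1, so 1 + 19 = 20)

int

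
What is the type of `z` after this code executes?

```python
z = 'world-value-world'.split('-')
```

str.split() returns list

list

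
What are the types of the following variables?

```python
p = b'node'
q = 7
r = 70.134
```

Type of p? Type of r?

p is bytes; r is float

bytes, float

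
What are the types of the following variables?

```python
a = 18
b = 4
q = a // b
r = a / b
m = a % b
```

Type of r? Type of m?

int / int returns float; int % int returns int

float, int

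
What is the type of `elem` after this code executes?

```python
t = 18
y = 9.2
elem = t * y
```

int * float returns float (18 * 9.2 = 165.6)

float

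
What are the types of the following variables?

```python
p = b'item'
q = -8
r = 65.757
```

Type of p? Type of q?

p is bytes; q is int

bytes, int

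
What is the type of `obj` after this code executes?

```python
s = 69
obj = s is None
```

'is' comparison returns bool

bool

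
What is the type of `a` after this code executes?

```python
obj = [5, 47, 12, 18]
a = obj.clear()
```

list.clear() returns None

NoneType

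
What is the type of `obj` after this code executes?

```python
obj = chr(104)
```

chr() returns str (single character)

str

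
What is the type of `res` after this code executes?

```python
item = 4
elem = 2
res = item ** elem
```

int ** positive int returns int (4 ** 2 = 16)

int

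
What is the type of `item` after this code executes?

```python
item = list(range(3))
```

list(range(...)) returns list

list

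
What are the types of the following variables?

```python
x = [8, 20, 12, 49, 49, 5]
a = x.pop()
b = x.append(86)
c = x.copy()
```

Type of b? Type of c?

list.append() returns None; list.copy() returns list

NoneType, list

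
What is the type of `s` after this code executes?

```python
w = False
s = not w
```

'not' always returns bool

bool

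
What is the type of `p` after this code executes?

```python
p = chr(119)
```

chr() returns str (single character)

str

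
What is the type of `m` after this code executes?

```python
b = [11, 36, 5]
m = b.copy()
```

list.copy() returns list

list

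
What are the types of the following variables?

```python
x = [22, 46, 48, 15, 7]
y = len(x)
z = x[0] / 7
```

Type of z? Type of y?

int / int returns float; len() returns int

float, int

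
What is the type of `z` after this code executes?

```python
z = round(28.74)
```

round() with no ndigits arg returns int

int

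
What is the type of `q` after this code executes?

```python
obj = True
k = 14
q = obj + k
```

bool + int returns int (True is 1, so 1 + 14 = 15)

int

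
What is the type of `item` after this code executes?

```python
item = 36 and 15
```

'and' returns the last value when all truthy (15, which is int)

int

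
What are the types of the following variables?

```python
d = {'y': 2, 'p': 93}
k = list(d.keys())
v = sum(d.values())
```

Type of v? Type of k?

sum of int values returns int; list(...) returns list

int, list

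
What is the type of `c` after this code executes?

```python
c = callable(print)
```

callable() returns bool

bool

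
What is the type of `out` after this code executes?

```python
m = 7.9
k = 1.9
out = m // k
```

float // float returns float (floor division preserves float type)

float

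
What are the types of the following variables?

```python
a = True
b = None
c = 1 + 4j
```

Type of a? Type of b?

a is bool; b is NoneType

bool, NoneType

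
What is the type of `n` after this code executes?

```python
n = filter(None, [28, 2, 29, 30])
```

filter() returns a filter iterator object

filter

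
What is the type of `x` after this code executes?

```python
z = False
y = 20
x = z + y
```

bool + int returns int (False is 0, so 0 + 20 = 20)

int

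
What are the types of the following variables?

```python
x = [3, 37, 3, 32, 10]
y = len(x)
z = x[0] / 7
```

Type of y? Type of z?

len() returns int; int / int returns float

int, float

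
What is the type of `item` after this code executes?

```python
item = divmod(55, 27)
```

divmod() returns a tuple (quotient, remainder)

tuple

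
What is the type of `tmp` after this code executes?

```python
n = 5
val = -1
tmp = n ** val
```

int ** negative int returns float

float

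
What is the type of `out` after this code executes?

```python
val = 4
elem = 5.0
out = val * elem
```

int * float returns float (4 * 5.0 = 20.0)

float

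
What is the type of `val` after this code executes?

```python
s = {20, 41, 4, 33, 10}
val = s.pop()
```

Popping from a set of ints returns int

int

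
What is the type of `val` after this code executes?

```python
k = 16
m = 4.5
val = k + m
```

int + float returns float (16 + 4.5 = 20.5)

float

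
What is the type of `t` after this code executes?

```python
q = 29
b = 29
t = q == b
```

Equality comparison returns bool

bool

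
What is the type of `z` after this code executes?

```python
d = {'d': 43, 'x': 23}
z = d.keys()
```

.keys() returns a dict_keys view object

dict_keys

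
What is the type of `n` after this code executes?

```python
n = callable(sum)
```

callable() returns bool

bool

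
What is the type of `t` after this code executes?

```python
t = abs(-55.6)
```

abs() of float returns float

float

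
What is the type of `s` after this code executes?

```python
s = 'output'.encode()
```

str.encode() returns bytes

bytes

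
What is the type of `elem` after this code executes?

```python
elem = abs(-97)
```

abs() of int returns int

int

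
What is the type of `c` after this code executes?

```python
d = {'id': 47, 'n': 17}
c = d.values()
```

.values() returns a dict_values view object

dict_values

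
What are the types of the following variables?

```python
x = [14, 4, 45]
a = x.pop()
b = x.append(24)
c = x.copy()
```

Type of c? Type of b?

list.copy() returns list; list.append() returns None

list, NoneType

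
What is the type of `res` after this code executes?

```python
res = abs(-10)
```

abs() of int returns int

int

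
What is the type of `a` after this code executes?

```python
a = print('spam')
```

print() returns None

NoneType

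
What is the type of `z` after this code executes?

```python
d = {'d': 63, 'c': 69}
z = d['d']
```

Accessing dict[str, int] with key 'd' returns int value 63

int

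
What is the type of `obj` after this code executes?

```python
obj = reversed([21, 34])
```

reversed() on a list returns a list_reverseiterator

list_reverseiterator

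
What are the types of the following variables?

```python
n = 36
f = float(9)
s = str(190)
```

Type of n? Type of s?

n is int; s is str

int, str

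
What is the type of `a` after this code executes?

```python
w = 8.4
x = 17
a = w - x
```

float - int returns float (8.4 - 17 = -8.6)

float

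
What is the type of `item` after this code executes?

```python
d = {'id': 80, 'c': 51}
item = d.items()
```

dict.items() returns a dict_items view

dict_items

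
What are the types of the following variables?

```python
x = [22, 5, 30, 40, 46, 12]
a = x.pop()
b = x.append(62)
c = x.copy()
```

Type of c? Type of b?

list.copy() returns list; list.append() returns None

list, NoneType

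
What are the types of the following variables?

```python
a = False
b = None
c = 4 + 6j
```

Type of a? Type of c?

a is bool; c is complex

bool, complex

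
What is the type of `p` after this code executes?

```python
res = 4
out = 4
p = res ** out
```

int ** positive int returns int (4 ** 4 = 256)

int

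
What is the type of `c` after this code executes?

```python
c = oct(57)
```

oct() returns str representation

str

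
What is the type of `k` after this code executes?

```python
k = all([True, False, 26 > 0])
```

all() returns bool

bool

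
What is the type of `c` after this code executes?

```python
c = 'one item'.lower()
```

str.lower() returns str

str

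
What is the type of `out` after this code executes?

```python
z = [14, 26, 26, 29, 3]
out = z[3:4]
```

Slicing a list always returns a list

list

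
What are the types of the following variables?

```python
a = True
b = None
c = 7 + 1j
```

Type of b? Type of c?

b is NoneType; c is complex

NoneType, complex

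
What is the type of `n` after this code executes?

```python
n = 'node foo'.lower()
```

str.lower() returns str

str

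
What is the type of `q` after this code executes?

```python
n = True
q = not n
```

'not' always returns bool

bool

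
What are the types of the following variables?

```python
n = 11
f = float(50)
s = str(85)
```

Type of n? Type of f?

n is int; f is float

int, float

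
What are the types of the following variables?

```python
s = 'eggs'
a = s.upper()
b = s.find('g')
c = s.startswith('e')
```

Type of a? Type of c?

str.upper() returns str; str.startswith() returns bool

str, bool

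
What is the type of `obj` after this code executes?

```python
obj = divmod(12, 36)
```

divmod() returns a tuple (quotient, remainder)

tuple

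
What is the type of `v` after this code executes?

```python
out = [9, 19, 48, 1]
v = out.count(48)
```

list.count() returns int

int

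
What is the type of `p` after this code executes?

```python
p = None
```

None has type NoneType

NoneType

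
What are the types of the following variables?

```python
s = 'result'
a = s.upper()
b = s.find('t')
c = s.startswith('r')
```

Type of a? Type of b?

str.upper() returns str; str.find() returns int

str, int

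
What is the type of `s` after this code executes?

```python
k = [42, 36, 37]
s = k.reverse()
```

list.reverse() returns None

NoneType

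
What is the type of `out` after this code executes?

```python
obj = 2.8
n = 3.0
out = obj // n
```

float // float returns float (floor division preserves float type)

float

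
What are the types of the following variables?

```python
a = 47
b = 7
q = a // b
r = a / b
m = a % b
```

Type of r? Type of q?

int / int returns float; int // int returns int

float, int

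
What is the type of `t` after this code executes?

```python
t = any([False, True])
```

any() returns bool

bool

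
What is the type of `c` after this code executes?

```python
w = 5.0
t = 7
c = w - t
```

float - int returns float (5.0 - 7 = -2.0)

float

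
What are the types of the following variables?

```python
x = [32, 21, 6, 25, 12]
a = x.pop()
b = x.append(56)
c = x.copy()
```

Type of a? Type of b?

list.pop() returns the element (int); list.append() returns None

int, NoneType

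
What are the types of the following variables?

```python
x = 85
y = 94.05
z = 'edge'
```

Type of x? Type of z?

x is int; z is str

int, str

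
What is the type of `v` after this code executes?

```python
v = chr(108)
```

chr() returns str (single character)

str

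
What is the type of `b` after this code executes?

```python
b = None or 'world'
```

'or' with None returns the other value ('world', str)

str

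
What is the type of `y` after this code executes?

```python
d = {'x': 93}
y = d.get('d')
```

dict.get() returns None when key 'd' is not found and no default given

NoneType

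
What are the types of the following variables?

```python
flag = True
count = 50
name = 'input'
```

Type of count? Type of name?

count is int; name is str

int, str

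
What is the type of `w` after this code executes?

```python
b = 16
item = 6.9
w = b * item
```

int * float returns float (16 * 6.9 = 110.4)

float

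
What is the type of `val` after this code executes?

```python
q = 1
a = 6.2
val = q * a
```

int * float returns float (1 * 6.2 = 6.2)

float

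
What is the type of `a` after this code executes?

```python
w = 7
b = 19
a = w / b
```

int / int always returns float in Python 3 (7 / 19 = 0.368421)

float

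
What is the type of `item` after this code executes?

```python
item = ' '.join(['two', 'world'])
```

str.join() returns str

str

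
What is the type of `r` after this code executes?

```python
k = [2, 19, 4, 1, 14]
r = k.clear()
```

list.clear() returns None

NoneType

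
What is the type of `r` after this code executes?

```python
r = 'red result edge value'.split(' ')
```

str.split() returns list

list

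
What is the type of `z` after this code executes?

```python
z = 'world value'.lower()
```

str.lower() returns str

str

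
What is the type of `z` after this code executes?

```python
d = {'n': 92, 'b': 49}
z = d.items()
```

dict.items() returns a dict_items view

dict_items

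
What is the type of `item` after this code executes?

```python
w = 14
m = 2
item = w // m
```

int // int returns int (14 // 2 = 7)

int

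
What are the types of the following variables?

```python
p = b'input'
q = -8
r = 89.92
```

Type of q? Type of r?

q is int; r is float

int, float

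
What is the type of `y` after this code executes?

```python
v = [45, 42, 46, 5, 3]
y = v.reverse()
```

list.reverse() returns None

NoneType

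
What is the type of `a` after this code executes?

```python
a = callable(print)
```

callable() returns bool

bool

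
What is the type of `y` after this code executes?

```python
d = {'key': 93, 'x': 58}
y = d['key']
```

Accessing dict[str, int] with key 'key' returns int value 93

int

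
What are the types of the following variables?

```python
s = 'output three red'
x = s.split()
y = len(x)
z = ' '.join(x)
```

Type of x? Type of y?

str.split() returns list; len() returns int

list, int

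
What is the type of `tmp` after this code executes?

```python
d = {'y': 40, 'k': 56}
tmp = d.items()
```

dict.items() returns a dict_items view

dict_items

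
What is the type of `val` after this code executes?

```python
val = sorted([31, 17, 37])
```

sorted() always returns list

list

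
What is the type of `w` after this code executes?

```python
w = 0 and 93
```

'and' returns the first falsy value (0, which is int)

int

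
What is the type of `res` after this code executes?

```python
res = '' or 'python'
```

'or' returns first truthy value ('python', which is str)

str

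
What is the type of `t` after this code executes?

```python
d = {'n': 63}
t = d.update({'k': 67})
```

dict.update() returns None

NoneType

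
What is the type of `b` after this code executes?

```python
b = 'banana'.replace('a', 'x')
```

str.replace() returns str

str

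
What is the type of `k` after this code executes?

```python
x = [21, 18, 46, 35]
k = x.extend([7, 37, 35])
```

list.extend() returns None

NoneType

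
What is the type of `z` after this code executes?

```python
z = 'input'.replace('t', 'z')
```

str.replace() returns str

str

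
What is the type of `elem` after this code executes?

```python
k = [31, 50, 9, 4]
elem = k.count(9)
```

list.count() returns int

int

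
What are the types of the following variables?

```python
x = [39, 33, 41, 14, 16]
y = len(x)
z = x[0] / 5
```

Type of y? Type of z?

len() returns int; int / int returns float

int, float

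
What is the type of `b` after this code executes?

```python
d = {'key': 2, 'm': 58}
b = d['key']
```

Accessing dict[str, int] with key 'key' returns int value 2

int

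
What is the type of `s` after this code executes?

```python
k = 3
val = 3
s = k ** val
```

int ** positive int returns int (3 ** 3 = 27)

int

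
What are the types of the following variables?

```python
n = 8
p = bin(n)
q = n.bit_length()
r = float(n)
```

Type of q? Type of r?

int.bit_length() returns int; float() returns float

int, float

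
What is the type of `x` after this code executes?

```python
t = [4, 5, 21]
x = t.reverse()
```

list.reverse() returns None

NoneType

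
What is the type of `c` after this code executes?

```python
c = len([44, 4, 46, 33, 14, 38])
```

len() always returns int

int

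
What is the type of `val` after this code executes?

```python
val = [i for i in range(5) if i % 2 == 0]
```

A list comprehension [...] produces a list

list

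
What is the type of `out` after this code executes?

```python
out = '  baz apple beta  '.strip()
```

str.strip() returns str

str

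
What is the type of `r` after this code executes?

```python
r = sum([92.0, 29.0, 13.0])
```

sum() of floats returns float

float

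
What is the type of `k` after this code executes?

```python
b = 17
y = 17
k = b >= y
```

Comparison operators return bool

bool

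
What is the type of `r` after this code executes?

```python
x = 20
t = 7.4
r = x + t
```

int + float returns float (20 + 7.4 = 27.4)

float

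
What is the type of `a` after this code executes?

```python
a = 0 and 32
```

'and' returns the first falsy value (0, which is int)

int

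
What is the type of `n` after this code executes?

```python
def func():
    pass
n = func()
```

A function with no return statement returns None

NoneType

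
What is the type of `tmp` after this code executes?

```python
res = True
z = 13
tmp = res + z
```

bool + int returns int (True is 1, so 1 + 13 = 14)

int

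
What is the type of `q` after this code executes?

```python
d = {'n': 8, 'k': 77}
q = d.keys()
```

.keys() returns a dict_keys view object

dict_keys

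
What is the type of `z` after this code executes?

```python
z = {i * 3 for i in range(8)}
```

A set comprehension {expr for x in iterable} produces a set

set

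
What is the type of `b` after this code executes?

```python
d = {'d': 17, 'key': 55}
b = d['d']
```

Accessing dict[str, int] with key 'd' returns int value 17

int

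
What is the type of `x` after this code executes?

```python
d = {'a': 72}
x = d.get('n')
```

dict.get() returns None when key 'n' is not found and no default given

NoneType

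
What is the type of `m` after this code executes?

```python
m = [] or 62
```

'or' returns first truthy value (62, which is int)

int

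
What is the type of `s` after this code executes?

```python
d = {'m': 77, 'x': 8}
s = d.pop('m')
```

dict.pop() returns the value (int)

int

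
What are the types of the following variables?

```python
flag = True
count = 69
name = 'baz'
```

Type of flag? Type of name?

flag is bool; name is str

bool, str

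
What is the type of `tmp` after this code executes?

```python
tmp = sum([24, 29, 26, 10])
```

sum() of ints returns int

int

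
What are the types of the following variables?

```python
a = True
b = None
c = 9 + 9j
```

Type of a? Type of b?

a is bool; b is NoneType

bool, NoneType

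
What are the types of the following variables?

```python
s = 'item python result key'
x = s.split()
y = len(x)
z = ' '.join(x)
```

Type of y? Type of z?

len() returns int; str.join() returns str

int, str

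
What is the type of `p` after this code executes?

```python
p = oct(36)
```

oct() returns str representation

str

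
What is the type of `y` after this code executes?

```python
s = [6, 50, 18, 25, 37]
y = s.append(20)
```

list.append() returns None (mutates in place)

NoneType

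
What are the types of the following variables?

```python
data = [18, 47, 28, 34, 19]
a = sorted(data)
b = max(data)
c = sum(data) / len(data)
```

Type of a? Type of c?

sorted() returns list; int / int returns float

list, float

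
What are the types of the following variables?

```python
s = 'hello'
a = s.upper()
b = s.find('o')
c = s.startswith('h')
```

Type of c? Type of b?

str.startswith() returns bool; str.find() returns int

bool, int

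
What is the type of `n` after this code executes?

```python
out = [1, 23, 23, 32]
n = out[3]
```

Indexing a list of ints returns int (out[3] = 32)

int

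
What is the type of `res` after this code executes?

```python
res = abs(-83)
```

abs() of int returns int

int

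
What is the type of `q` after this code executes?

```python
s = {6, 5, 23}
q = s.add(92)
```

set.add() returns None (mutates in place)

NoneType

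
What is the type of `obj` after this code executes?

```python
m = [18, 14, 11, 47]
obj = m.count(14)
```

list.count() returns int

int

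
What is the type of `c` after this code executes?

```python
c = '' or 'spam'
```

'or' returns first truthy value ('spam', which is str)

str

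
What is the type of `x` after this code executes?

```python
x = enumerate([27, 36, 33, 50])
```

enumerate() returns an enumerate iterator object

enumerate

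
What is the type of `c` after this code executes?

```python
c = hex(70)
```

hex() returns str representation

str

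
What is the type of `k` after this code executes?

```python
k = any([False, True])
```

any() returns bool

bool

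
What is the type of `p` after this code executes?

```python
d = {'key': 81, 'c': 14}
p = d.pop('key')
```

dict.pop() returns the value (int)

int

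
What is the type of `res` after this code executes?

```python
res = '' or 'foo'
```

'or' returns first truthy value ('foo', which is str)

str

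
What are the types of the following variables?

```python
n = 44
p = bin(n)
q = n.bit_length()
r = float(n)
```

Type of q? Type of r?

int.bit_length() returns int; float() returns float

int, float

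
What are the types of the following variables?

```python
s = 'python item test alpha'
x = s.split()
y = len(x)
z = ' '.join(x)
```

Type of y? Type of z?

len() returns int; str.join() returns str

int, str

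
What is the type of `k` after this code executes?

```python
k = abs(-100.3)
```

abs() of float returns float

float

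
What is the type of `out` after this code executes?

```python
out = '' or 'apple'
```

'or' returns first truthy value ('apple', which is str)

str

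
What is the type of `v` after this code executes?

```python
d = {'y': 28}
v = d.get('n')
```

dict.get() returns None when key 'n' is not found and no default given

NoneType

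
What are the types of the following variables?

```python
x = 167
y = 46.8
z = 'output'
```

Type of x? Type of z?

x is int; z is str

int, str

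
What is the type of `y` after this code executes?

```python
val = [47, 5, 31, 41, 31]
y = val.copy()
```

list.copy() returns list

list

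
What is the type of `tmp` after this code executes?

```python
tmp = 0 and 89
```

'and' returns the first falsy value (0, which is int)

int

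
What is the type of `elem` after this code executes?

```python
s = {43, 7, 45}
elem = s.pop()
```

Popping from a set of ints returns int

int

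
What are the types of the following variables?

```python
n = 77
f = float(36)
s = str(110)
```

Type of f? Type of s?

f is float; s is str

float, str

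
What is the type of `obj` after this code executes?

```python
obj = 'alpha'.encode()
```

str.encode() returns bytes

bytes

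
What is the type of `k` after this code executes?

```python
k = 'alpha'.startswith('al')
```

str.startswith() returns bool

bool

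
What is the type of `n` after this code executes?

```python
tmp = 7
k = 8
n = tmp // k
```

int // int returns int (7 // 8 = 0)

int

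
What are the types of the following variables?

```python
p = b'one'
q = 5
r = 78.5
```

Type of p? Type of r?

p is bytes; r is float

bytes, float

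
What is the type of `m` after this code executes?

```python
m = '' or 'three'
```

'or' returns first truthy value ('three', which is str)

str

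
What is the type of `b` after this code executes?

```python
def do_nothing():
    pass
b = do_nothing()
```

A function with no return statement returns None

NoneType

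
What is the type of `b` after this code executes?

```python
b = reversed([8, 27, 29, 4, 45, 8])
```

reversed() on a list returns a list_reverseiterator

list_reverseiterator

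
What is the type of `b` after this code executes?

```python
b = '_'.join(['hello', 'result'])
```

str.join() returns str

str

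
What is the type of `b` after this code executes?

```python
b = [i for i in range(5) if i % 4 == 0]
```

A list comprehension [...] produces a list

list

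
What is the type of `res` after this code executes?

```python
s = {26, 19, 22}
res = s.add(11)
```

set.add() returns None (mutates in place)

NoneType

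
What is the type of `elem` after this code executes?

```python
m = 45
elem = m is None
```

'is' comparison returns bool

bool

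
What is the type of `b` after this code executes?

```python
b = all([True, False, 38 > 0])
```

all() returns bool

bool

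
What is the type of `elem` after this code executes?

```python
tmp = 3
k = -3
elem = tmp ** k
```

int ** negative int returns float

float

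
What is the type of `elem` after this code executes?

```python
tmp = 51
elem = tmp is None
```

'is' comparison returns bool

bool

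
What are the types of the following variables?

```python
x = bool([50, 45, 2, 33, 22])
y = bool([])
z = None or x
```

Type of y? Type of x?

bool() returns bool; bool() returns bool

bool, bool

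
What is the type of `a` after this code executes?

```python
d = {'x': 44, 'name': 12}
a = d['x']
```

Accessing dict[str, int] with key 'x' returns int value 44

int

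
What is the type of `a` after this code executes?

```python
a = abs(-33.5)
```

abs() of float returns float

float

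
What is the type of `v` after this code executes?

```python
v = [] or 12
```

'or' returns first truthy value (12, which is int)

int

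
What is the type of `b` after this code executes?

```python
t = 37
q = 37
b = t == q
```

Equality comparison returns bool

bool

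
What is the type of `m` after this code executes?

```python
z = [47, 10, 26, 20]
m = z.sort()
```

list.sort() returns None (sorts in place)

NoneType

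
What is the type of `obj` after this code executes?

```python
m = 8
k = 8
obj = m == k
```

Equality comparison returns bool

bool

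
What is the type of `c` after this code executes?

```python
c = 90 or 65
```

'or' returns the first truthy value (90, which is int)

int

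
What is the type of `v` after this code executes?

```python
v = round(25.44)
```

round() with no ndigits arg returns int

int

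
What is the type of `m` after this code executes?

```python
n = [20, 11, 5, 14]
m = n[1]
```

Indexing a list of ints returns int (n[1] = 11)

int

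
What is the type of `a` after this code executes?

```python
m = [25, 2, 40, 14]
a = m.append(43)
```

list.append() returns None (mutates in place)

NoneType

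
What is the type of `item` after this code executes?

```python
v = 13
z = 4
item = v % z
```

int % int returns int (13 % 4 = 1)

int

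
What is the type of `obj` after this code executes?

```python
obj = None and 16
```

'and' returns first falsy value (None)

NoneType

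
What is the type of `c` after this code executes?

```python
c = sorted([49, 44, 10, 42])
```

sorted() always returns list

list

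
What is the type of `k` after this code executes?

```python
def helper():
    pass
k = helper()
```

A function with no return statement returns None

NoneType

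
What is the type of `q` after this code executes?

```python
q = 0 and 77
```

'and' returns the first falsy value (0, which is int)

int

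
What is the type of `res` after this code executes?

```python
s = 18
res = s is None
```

'is' comparison returns bool

bool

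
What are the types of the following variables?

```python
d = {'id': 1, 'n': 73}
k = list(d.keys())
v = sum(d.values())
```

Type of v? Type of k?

sum of int values returns int; list(...) returns list

int, list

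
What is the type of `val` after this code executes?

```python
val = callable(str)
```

callable() returns bool

bool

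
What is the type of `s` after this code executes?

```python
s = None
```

None has type NoneType

NoneType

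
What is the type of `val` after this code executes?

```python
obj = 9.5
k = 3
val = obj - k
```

float - int returns float (9.5 - 3 = 6.5)

float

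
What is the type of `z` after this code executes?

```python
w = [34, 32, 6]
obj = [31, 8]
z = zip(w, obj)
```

zip() returns a zip iterator object

zip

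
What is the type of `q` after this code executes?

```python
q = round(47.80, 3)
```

round() with ndigits arg returns float

float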